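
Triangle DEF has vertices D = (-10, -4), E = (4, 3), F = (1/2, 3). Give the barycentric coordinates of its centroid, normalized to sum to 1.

(1/3, 1/3, 1/3)

The centroid is the average of the vertices, so each weight is 1/3.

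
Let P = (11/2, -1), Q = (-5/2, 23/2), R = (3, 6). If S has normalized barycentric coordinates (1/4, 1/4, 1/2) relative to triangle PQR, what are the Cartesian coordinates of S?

S = (1/4)·P + (1/4)·Q + (1/2)·R.
x-coordinate: (1/4)·(11/2) + (1/4)·(-5/2) + (1/2)·3 = 9/4.
y-coordinate: (1/4)·(-1) + (1/4)·(23/2) + (1/2)·6 = 45/8.

(9/4, 45/8)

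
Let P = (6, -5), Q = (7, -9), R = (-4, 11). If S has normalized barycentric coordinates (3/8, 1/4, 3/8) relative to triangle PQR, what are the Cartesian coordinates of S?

(5/2, 0)

S = (3/8)·P + (1/4)·Q + (3/8)·R.
x-coordinate: (3/8)·6 + (1/4)·7 + (3/8)·(-4) = 5/2.
y-coordinate: (3/8)·(-5) + (1/4)·(-9) + (3/8)·11 = 0.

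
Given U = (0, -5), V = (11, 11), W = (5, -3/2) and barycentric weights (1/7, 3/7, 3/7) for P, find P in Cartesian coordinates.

P = (1/7)·U + (3/7)·V + (3/7)·W.
x-coordinate: (1/7)·0 + (3/7)·11 + (3/7)·5 = 48/7.
y-coordinate: (1/7)·(-5) + (3/7)·11 + (3/7)·(-3/2) = 47/14.

(48/7, 47/14)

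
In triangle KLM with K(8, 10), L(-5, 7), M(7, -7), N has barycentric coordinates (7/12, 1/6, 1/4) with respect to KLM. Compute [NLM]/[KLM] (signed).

The signed ratio [NLM]/[KLM] equals the barycentric coordinate of N at vertex K, which is 7/12.

7/12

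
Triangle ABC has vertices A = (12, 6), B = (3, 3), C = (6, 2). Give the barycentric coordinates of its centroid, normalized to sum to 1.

The centroid is the average of the vertices, so each weight is 1/3.

(1/3, 1/3, 1/3)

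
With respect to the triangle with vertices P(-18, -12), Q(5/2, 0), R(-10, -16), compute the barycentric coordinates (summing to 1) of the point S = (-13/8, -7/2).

(1/8, 3/4, 1/8)

Signed area of the reference triangle: [PQR] = ½·((-18)·(0−(-16)) + (5/2)·(-16−(-12)) + (-10)·(-12−0)) = ½·(-288 − 10 + 120) = -89.
[SQR] = ½·((-13/8)·(0−(-16)) + (5/2)·(-16−(-7/2)) + (-10)·(-7/2−0)) = ½·(-26 − 125/4 + 35) = -89/8, so the P-coordinate is (-89/8)/(-89) = 1/8.
[PSR] = ½·((-18)·(-7/2−(-16)) + (-13/8)·(-16−(-12)) + (-10)·(-12−(-7/2))) = ½·(-225 + 13/2 + 85) = -267/4, so the Q-coordinate is 3/4.
[PQS] = ½·((-18)·(0−(-7/2)) + (5/2)·(-7/2−(-12)) + (-13/8)·(-12−0)) = ½·(-63 + 85/4 + 39/2) = -89/8, so the R-coordinate is 1/8.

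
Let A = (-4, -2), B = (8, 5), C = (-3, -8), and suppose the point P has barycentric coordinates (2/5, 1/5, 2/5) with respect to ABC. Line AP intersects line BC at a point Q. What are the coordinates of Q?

Line AP meets BC where the A-coordinate vanishes; zeroing P's A-weight and renormalizing leaves B, C-weights 1/5 : 2/5 → (1/3, 2/3).
So Q = (1/3)·B + (2/3)·C = (2/3, -11/3).

(2/3, -11/3)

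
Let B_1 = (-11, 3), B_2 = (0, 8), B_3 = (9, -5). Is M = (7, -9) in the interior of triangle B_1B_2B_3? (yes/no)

no

Barycentric coordinates of M: (31/94, -24/47, 111/94).
The three coordinates are positive, negative, positive; a point is interior exactly when all three are positive.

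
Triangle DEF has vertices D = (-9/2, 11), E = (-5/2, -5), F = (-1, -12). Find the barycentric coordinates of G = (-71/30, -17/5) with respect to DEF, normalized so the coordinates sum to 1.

(1/3, 2/15, 8/15)

Signed area of the reference triangle: [DEF] = ½·((-9/2)·(-5−(-12)) + (-5/2)·(-12−11) + (-1)·(11−(-5))) = ½·(-63/2 + 115/2 − 16) = 5.
[GEF] = ½·((-71/30)·(-5−(-12)) + (-5/2)·(-12−(-17/5)) + (-1)·(-17/5−(-5))) = ½·(-497/30 + 43/2 − 8/5) = 5/3, so the D-coordinate is (5/3)/5 = 1/3.
[DGF] = ½·((-9/2)·(-17/5−(-12)) + (-71/30)·(-12−11) + (-1)·(11−(-17/5))) = ½·(-387/10 + 1633/30 − 72/5) = 2/3, so the E-coordinate is 2/15.
[DEG] = ½·((-9/2)·(-5−(-17/5)) + (-5/2)·(-17/5−11) + (-71/30)·(11−(-5))) = ½·(36/5 + 36 − 568/15) = 8/3, so the F-coordinate is 8/15.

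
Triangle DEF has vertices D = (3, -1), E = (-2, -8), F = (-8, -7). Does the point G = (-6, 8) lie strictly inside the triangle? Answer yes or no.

no

Barycentric coordinates of G: (92/47, -153/47, 108/47).
The three coordinates are positive, negative, positive; a point is interior exactly when all three are positive.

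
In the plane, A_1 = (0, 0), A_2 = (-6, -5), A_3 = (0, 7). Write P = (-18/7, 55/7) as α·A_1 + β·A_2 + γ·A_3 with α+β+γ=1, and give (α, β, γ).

Signed area of the reference triangle: [A_1A_2A_3] = ½·(0·(-5−7) + (-6)·(7−0) + 0·(0−(-5))) = ½·(0 − 42 + 0) = -21.
[PA_2A_3] = ½·((-18/7)·(-5−7) + (-6)·(7−(55/7)) + 0·(55/7−(-5))) = ½·(216/7 + 36/7 + 0) = 18, so the A_1-coordinate is 18/(-21) = -6/7.
[A_1PA_3] = ½·(0·(55/7−7) + (-18/7)·(7−0) + 0·(0−(55/7))) = ½·(0 − 18 + 0) = -9, so the A_2-coordinate is 3/7.
[A_1A_2P] = ½·(0·(-5−(55/7)) + (-6)·(55/7−0) + (-18/7)·(0−(-5))) = ½·(0 − 330/7 − 90/7) = -30, so the A_3-coordinate is 10/7.

(-6/7, 3/7, 10/7)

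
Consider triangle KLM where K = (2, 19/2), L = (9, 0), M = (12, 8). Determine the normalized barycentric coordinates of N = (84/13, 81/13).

(6/13, 4/13, 3/13)

Signed area of the reference triangle: [KLM] = ½·(2·(0−8) + 9·(8−(19/2)) + 12·(19/2−0)) = ½·(-16 − 27/2 + 114) = 169/4.
[NLM] = ½·((84/13)·(0−8) + 9·(8−(81/13)) + 12·(81/13−0)) = ½·(-672/13 + 207/13 + 972/13) = 39/2, so the K-coordinate is (39/2)/(169/4) = 6/13.
[KNM] = ½·(2·(81/13−8) + (84/13)·(8−(19/2)) + 12·(19/2−(81/13))) = ½·(-46/13 − 126/13 + 510/13) = 13, so the L-coordinate is 4/13.
[KLN] = ½·(2·(0−(81/13)) + 9·(81/13−(19/2)) + (84/13)·(19/2−0)) = ½·(-162/13 − 765/26 + 798/13) = 39/4, so the M-coordinate is 3/13.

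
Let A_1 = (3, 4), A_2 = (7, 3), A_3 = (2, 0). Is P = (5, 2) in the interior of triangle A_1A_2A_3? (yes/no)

Barycentric coordinates of P: (1/17, 10/17, 6/17).
The three coordinates are positive, positive, positive; a point is interior exactly when all three are positive.

yes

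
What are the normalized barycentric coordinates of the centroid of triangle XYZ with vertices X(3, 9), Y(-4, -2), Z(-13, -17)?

The centroid is the average of the vertices, so each weight is 1/3.

(1/3, 1/3, 1/3)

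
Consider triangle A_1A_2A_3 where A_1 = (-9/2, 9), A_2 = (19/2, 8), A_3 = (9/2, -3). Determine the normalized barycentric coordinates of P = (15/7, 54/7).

Signed area of the reference triangle: [A_1A_2A_3] = ½·((-9/2)·(8−(-3)) + (19/2)·(-3−9) + (9/2)·(9−8)) = ½·(-99/2 − 114 + 9/2) = -159/2.
[PA_2A_3] = ½·((15/7)·(8−(-3)) + (19/2)·(-3−(54/7)) + (9/2)·(54/7−8)) = ½·(165/7 − 1425/14 − 9/7) = -159/4, so the A_1-coordinate is (-159/4)/(-159/2) = 1/2.
[A_1PA_3] = ½·((-9/2)·(54/7−(-3)) + (15/7)·(-3−9) + (9/2)·(9−(54/7))) = ½·(-675/14 − 180/7 + 81/14) = -477/14, so the A_2-coordinate is 3/7.
[A_1A_2P] = ½·((-9/2)·(8−(54/7)) + (19/2)·(54/7−9) + (15/7)·(9−8)) = ½·(-9/7 − 171/14 + 15/7) = -159/28, so the A_3-coordinate is 1/14.

(1/2, 3/7, 1/14)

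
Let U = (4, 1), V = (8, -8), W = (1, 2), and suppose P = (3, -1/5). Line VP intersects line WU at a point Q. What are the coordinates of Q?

(7/4, 7/4)

Barycentric coordinates of P with respect to UVW: (1/5, 1/5, 3/5).
On side WU the V-coordinate is zero; dropping P's V-weight 1/5 and renormalizing the remaining 3/5 : 1/5 gives weights 3/4, 1/4 on W, U.
Q = (3/4)·(1, 2) + (1/4)·(4, 1) = (7/4, 7/4).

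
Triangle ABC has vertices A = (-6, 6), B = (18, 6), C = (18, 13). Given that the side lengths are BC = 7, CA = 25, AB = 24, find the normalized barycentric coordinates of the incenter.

(1/8, 25/56, 3/7)

The incenter has barycentric coordinates proportional to the opposite side lengths: (7 : 25 : 24).
Normalizing by 7+25+24 = 56 gives (1/8, 25/56, 3/7).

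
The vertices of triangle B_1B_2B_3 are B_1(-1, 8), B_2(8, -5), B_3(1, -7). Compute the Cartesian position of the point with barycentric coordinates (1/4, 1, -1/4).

(15/2, -5/4)

M = (1/4)·B_1 + 1·B_2 + (-1/4)·B_3.
x-coordinate: (1/4)·(-1) + 1·8 + (-1/4)·1 = 15/2.
y-coordinate: (1/4)·8 + 1·(-5) + (-1/4)·(-7) = -5/4.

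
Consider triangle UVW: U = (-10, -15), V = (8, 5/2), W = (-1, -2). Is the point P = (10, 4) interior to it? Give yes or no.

Barycentric coordinates of P: (-1/17, 178/153, -16/153).
The three coordinates are negative, positive, negative; a point is interior exactly when all three are positive.

no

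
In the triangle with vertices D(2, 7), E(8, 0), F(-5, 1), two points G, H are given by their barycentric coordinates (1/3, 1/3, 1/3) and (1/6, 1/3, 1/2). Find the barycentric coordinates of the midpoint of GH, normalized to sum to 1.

(1/4, 1/3, 5/12)

Since both coordinate triples sum to 1, the midpoint's barycentrics are the componentwise average.
(1/3+1/6)/2 = 1/4; similarly 1/3 and 5/12.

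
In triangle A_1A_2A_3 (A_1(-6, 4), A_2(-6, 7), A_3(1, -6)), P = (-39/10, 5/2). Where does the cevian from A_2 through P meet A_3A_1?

Barycentric coordinates of P with respect to A_1A_2A_3: (1/5, 1/2, 3/10).
On side A_3A_1 the A_2-coordinate is zero; dropping P's A_2-weight 1/2 and renormalizing the remaining 3/10 : 1/5 gives weights 3/5, 2/5 on A_3, A_1.
Q = (3/5)·(1, -6) + (2/5)·(-6, 4) = (-9/5, -2).

(-9/5, -2)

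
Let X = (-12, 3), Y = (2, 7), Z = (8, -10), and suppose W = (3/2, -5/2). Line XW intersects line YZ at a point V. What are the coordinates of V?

(6, -13/3)

Barycentric coordinates of W with respect to XYZ: (1/4, 1/4, 1/2).
On side YZ the X-coordinate is zero; dropping W's X-weight 1/4 and renormalizing the remaining 1/4 : 1/2 gives weights 1/3, 2/3 on Y, Z.
V = (1/3)·(2, 7) + (2/3)·(8, -10) = (6, -13/3).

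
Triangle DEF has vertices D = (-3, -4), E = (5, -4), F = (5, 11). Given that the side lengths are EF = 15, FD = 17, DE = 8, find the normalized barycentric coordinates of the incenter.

(3/8, 17/40, 1/5)

The incenter has barycentric coordinates proportional to the opposite side lengths: (15 : 17 : 8).
Normalizing by 15+17+8 = 40 gives (3/8, 17/40, 1/5).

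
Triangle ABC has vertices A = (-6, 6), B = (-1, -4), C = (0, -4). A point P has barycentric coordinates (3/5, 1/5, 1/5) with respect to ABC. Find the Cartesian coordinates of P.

P = (3/5)·A + (1/5)·B + (1/5)·C.
x-coordinate: (3/5)·(-6) + (1/5)·(-1) + (1/5)·0 = -19/5.
y-coordinate: (3/5)·6 + (1/5)·(-4) + (1/5)·(-4) = 2.

(-19/5, 2)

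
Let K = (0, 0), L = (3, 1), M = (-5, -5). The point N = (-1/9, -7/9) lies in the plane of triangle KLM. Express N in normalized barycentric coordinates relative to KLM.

(4/9, 1/3, 2/9)

Signed area of the reference triangle: [KLM] = ½·(0·(1−(-5)) + 3·(-5−0) + (-5)·(0−1)) = ½·(0 − 15 + 5) = -5.
[NLM] = ½·((-1/9)·(1−(-5)) + 3·(-5−(-7/9)) + (-5)·(-7/9−1)) = ½·(-2/3 − 38/3 + 80/9) = -20/9, so the K-coordinate is (-20/9)/(-5) = 4/9.
[KNM] = ½·(0·(-7/9−(-5)) + (-1/9)·(-5−0) + (-5)·(0−(-7/9))) = ½·(0 + 5/9 − 35/9) = -5/3, so the L-coordinate is 1/3.
[KLN] = ½·(0·(1−(-7/9)) + 3·(-7/9−0) + (-1/9)·(0−1)) = ½·(0 − 7/3 + 1/9) = -10/9, so the M-coordinate is 2/9.
Check: 4/9 + 1/3 + 2/9 = 1.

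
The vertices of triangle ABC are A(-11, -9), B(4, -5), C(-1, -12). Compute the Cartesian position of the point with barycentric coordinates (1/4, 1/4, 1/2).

(-9/4, -19/2)

P = (1/4)·A + (1/4)·B + (1/2)·C.
x-coordinate: (1/4)·(-11) + (1/4)·4 + (1/2)·(-1) = -9/4.
y-coordinate: (1/4)·(-9) + (1/4)·(-5) + (1/2)·(-12) = -19/2.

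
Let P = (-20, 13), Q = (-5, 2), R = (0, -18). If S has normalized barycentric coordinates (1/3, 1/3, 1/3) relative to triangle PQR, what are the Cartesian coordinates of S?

(-25/3, -1)

S = (1/3)·P + (1/3)·Q + (1/3)·R.
x-coordinate: (1/3)·(-20) + (1/3)·(-5) + (1/3)·0 = -25/3.
y-coordinate: (1/3)·13 + (1/3)·2 + (1/3)·(-18) = -1.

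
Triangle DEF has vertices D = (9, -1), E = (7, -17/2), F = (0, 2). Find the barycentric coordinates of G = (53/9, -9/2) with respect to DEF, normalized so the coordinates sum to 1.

(2/9, 5/9, 2/9)

Signed area of the reference triangle: [DEF] = ½·(9·(-17/2−2) + 7·(2−(-1)) + 0·(-1−(-17/2))) = ½·(-189/2 + 21 + 0) = -147/4.
[GEF] = ½·((53/9)·(-17/2−2) + 7·(2−(-9/2)) + 0·(-9/2−(-17/2))) = ½·(-371/6 + 91/2 + 0) = -49/6, so the D-coordinate is (-49/6)/(-147/4) = 2/9.
[DGF] = ½·(9·(-9/2−2) + (53/9)·(2−(-1)) + 0·(-1−(-9/2))) = ½·(-117/2 + 53/3 + 0) = -245/12, so the E-coordinate is 5/9.
[DEG] = ½·(9·(-17/2−(-9/2)) + 7·(-9/2−(-1)) + (53/9)·(-1−(-17/2))) = ½·(-36 − 49/2 + 265/6) = -49/6, so the F-coordinate is 2/9.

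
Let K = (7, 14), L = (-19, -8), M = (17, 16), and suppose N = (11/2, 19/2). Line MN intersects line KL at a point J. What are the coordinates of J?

(-6, 3)

Barycentric coordinates of N with respect to KLM: (1/4, 1/4, 1/2).
On side KL the M-coordinate is zero; dropping N's M-weight 1/2 and renormalizing the remaining 1/4 : 1/4 gives weights 1/2, 1/2 on K, L.
J = (1/2)·(7, 14) + (1/2)·(-19, -8) = (-6, 3).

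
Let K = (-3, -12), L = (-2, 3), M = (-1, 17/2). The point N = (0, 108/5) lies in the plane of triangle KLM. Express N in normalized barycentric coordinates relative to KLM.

(-4/5, 3/5, 6/5)

Signed area of the reference triangle: [KLM] = ½·((-3)·(3−(17/2)) + (-2)·(17/2−(-12)) + (-1)·(-12−3)) = ½·(33/2 − 41 + 15) = -19/4.
[NLM] = ½·(0·(3−(17/2)) + (-2)·(17/2−(108/5)) + (-1)·(108/5−3)) = ½·(0 + 131/5 − 93/5) = 19/5, so the K-coordinate is (19/5)/(-19/4) = -4/5.
[KNM] = ½·((-3)·(108/5−(17/2)) + 0·(17/2−(-12)) + (-1)·(-12−(108/5))) = ½·(-393/10 + 0 + 168/5) = -57/20, so the L-coordinate is 3/5.
[KLN] = ½·((-3)·(3−(108/5)) + (-2)·(108/5−(-12)) + 0·(-12−3)) = ½·(279/5 − 336/5 + 0) = -57/10, so the M-coordinate is 6/5.
Check: -4/5 + 3/5 + 6/5 = 1.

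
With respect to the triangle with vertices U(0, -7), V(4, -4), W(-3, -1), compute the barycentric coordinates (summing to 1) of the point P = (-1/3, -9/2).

(1/2, 1/6, 1/3)

Signed area of the reference triangle: [UVW] = ½·(0·(-4−(-1)) + 4·(-1−(-7)) + (-3)·(-7−(-4))) = ½·(0 + 24 + 9) = 33/2.
[PVW] = ½·((-1/3)·(-4−(-1)) + 4·(-1−(-9/2)) + (-3)·(-9/2−(-4))) = ½·(1 + 14 + 3/2) = 33/4, so the U-coordinate is (33/4)/(33/2) = 1/2.
[UPW] = ½·(0·(-9/2−(-1)) + (-1/3)·(-1−(-7)) + (-3)·(-7−(-9/2))) = ½·(0 − 2 + 15/2) = 11/4, so the V-coordinate is 1/6.
[UVP] = ½·(0·(-4−(-9/2)) + 4·(-9/2−(-7)) + (-1/3)·(-7−(-4))) = ½·(0 + 10 + 1) = 11/2, so the W-coordinate is 1/3.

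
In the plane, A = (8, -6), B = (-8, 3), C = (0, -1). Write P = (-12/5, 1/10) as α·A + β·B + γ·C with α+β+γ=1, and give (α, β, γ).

(1/10, 2/5, 1/2)

Signed area of the reference triangle: [ABC] = ½·(8·(3−(-1)) + (-8)·(-1−(-6)) + 0·(-6−3)) = ½·(32 − 40 + 0) = -4.
[PBC] = ½·((-12/5)·(3−(-1)) + (-8)·(-1−(1/10)) + 0·(1/10−3)) = ½·(-48/5 + 44/5 + 0) = -2/5, so the A-coordinate is (-2/5)/(-4) = 1/10.
[APC] = ½·(8·(1/10−(-1)) + (-12/5)·(-1−(-6)) + 0·(-6−(1/10))) = ½·(44/5 − 12 + 0) = -8/5, so the B-coordinate is 2/5.
[ABP] = ½·(8·(3−(1/10)) + (-8)·(1/10−(-6)) + (-12/5)·(-6−3)) = ½·(116/5 − 244/5 + 108/5) = -2, so the C-coordinate is 1/2.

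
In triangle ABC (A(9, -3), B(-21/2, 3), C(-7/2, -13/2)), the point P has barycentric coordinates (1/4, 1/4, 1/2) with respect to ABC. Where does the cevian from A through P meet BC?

Line AP meets BC where the A-coordinate vanishes; zeroing P's A-weight and renormalizing leaves B, C-weights 1/4 : 1/2 → (1/3, 2/3).
So Q = (1/3)·B + (2/3)·C = (-35/6, -10/3).

(-35/6, -10/3)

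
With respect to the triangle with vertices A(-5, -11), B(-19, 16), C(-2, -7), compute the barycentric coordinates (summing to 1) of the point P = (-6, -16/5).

Signed area of the reference triangle: [ABC] = ½·((-5)·(16−(-7)) + (-19)·(-7−(-11)) + (-2)·(-11−16)) = ½·(-115 − 76 + 54) = -137/2.
[PBC] = ½·((-6)·(16−(-7)) + (-19)·(-7−(-16/5)) + (-2)·(-16/5−16)) = ½·(-138 + 361/5 + 192/5) = -137/10, so the A-coordinate is (-137/10)/(-137/2) = 1/5.
[APC] = ½·((-5)·(-16/5−(-7)) + (-6)·(-7−(-11)) + (-2)·(-11−(-16/5))) = ½·(-19 − 24 + 78/5) = -137/10, so the B-coordinate is 1/5.
[ABP] = ½·((-5)·(16−(-16/5)) + (-19)·(-16/5−(-11)) + (-6)·(-11−16)) = ½·(-96 − 741/5 + 162) = -411/10, so the C-coordinate is 3/5.

(1/5, 1/5, 3/5)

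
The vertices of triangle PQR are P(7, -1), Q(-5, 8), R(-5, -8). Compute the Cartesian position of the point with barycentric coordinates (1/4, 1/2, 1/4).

S = (1/4)·P + (1/2)·Q + (1/4)·R.
x-coordinate: (1/4)·7 + (1/2)·(-5) + (1/4)·(-5) = -2.
y-coordinate: (1/4)·(-1) + (1/2)·8 + (1/4)·(-8) = 7/4.

(-2, 7/4)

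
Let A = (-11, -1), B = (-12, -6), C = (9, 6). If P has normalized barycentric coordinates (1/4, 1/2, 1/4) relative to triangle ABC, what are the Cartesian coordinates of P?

(-13/2, -7/4)

P = (1/4)·A + (1/2)·B + (1/4)·C.
x-coordinate: (1/4)·(-11) + (1/2)·(-12) + (1/4)·9 = -13/2.
y-coordinate: (1/4)·(-1) + (1/2)·(-6) + (1/4)·6 = -7/4.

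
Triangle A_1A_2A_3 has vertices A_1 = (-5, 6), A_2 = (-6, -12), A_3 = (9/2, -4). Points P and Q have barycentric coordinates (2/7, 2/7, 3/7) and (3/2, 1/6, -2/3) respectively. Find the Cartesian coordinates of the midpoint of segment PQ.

Barycentric coordinates of the midpoint are the average: (25/28, 19/84, -5/42).
Converting: (25/28)·A_1 + (19/84)·A_2 + (-5/42)·A_3 = (-89/14, 131/42).

(-89/14, 131/42)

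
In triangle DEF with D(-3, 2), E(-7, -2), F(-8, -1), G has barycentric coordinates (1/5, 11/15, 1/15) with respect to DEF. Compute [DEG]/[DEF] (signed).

The signed ratio [DEG]/[DEF] equals the barycentric coordinate of G at vertex F, which is 1/15.

1/15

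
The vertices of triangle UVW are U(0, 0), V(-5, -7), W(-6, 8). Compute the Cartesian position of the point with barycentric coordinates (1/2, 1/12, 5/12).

P = (1/2)·U + (1/12)·V + (5/12)·W.
x-coordinate: (1/2)·0 + (1/12)·(-5) + (5/12)·(-6) = -35/12.
y-coordinate: (1/2)·0 + (1/12)·(-7) + (5/12)·8 = 11/4.

(-35/12, 11/4)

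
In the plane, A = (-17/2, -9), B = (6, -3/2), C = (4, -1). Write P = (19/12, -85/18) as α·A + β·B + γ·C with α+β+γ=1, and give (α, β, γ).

Signed area of the reference triangle: [ABC] = ½·((-17/2)·(-3/2−(-1)) + 6·(-1−(-9)) + 4·(-9−(-3/2))) = ½·(17/4 + 48 − 30) = 89/8.
[PBC] = ½·((19/12)·(-3/2−(-1)) + 6·(-1−(-85/18)) + 4·(-85/18−(-3/2))) = ½·(-19/24 + 67/3 − 116/9) = 623/144, so the A-coordinate is (623/144)/(89/8) = 7/18.
[APC] = ½·((-17/2)·(-85/18−(-1)) + (19/12)·(-1−(-9)) + 4·(-9−(-85/18))) = ½·(1139/36 + 38/3 − 154/9) = 979/72, so the B-coordinate is 11/9.
[ABP] = ½·((-17/2)·(-3/2−(-85/18)) + 6·(-85/18−(-9)) + (19/12)·(-9−(-3/2))) = ½·(-493/18 + 77/3 − 95/8) = -979/144, so the C-coordinate is -11/18.

(7/18, 11/9, -11/18)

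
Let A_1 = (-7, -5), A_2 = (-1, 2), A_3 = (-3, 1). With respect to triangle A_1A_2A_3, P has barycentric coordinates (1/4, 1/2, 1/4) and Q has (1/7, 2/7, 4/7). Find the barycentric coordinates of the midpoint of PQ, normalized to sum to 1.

Since both coordinate triples sum to 1, the midpoint's barycentrics are the componentwise average.
(1/4+1/7)/2 = 11/56; similarly 11/28 and 23/56.

(11/56, 11/28, 23/56)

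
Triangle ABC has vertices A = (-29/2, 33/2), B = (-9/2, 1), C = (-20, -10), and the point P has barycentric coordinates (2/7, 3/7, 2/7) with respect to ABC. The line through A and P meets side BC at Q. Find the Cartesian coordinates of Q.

Line AP meets BC where the A-coordinate vanishes; zeroing P's A-weight and renormalizing leaves B, C-weights 3/7 : 2/7 → (3/5, 2/5).
So Q = (3/5)·B + (2/5)·C = (-107/10, -17/5).

(-107/10, -17/5)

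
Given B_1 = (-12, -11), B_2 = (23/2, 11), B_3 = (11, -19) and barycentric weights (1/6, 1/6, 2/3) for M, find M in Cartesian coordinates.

(29/4, -38/3)

M = (1/6)·B_1 + (1/6)·B_2 + (2/3)·B_3.
x-coordinate: (1/6)·(-12) + (1/6)·(23/2) + (2/3)·11 = 29/4.
y-coordinate: (1/6)·(-11) + (1/6)·11 + (2/3)·(-19) = -38/3.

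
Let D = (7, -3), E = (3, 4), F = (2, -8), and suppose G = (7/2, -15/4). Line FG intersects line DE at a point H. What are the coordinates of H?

Barycentric coordinates of G with respect to DEF: (1/4, 1/4, 1/2).
On side DE the F-coordinate is zero; dropping G's F-weight 1/2 and renormalizing the remaining 1/4 : 1/4 gives weights 1/2, 1/2 on D, E.
H = (1/2)·(7, -3) + (1/2)·(3, 4) = (5, 1/2).

(5, 1/2)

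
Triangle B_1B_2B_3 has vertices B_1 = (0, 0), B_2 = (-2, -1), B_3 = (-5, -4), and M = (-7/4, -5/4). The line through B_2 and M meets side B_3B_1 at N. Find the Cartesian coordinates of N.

(-5/3, -4/3)

Barycentric coordinates of M with respect to B_1B_2B_3: (1/2, 1/4, 1/4).
On side B_3B_1 the B_2-coordinate is zero; dropping M's B_2-weight 1/4 and renormalizing the remaining 1/4 : 1/2 gives weights 1/3, 2/3 on B_3, B_1.
N = (1/3)·(-5, -4) + (2/3)·(0, 0) = (-5/3, -4/3).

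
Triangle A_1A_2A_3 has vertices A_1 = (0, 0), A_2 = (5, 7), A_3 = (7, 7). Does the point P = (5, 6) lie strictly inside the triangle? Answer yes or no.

Barycentric coordinates of P: (1/7, 1/2, 5/14).
The three coordinates are positive, positive, positive; a point is interior exactly when all three are positive.

yes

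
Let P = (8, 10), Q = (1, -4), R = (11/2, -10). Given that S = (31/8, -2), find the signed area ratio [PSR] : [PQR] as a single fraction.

1/2

[PQR] = ½·(8·(-4−(-10)) + 1·(-10−10) + (11/2)·(10−(-4))) = ½·(48 − 20 + 77) = 105/2.
[PSR] = ½·(8·(-2−(-10)) + (31/8)·(-10−10) + (11/2)·(10−(-2))) = ½·(64 − 155/2 + 66) = 105/4, so the ratio is (105/4)/(105/2) = 1/2.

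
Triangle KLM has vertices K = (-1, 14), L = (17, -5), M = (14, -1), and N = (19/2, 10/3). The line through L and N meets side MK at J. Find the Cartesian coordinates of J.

Barycentric coordinates of N with respect to KLM: (1/3, 1/6, 1/2).
On side MK the L-coordinate is zero; dropping N's L-weight 1/6 and renormalizing the remaining 1/2 : 1/3 gives weights 3/5, 2/5 on M, K.
J = (3/5)·(14, -1) + (2/5)·(-1, 14) = (8, 5).

(8, 5)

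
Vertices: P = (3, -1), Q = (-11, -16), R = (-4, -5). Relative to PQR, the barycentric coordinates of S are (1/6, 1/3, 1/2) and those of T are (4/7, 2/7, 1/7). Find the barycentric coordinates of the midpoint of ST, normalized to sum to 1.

(31/84, 13/42, 9/28)

Since both coordinate triples sum to 1, the midpoint's barycentrics are the componentwise average.
(1/6+4/7)/2 = 31/84; similarly 13/42 and 9/28.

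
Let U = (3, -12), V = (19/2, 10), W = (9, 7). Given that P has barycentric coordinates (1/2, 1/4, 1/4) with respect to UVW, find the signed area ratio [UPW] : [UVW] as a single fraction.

The signed ratio [UPW]/[UVW] equals the barycentric coordinate of P at vertex V, which is 1/4.

1/4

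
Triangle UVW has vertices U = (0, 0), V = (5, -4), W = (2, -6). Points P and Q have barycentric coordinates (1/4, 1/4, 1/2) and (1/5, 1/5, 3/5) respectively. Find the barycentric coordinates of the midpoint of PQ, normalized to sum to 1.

(9/40, 9/40, 11/20)

Since both coordinate triples sum to 1, the midpoint's barycentrics are the componentwise average.
(1/4+1/5)/2 = 9/40; similarly 9/40 and 11/20.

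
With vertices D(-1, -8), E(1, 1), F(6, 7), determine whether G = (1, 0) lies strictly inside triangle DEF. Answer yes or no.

yes

Barycentric coordinates of G: (5/33, 26/33, 2/33).
The three coordinates are positive, positive, positive; a point is interior exactly when all three are positive.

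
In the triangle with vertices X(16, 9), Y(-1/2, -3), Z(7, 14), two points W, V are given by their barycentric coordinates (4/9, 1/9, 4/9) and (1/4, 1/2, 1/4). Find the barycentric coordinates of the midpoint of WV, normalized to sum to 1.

Since both coordinate triples sum to 1, the midpoint's barycentrics are the componentwise average.
(4/9+1/4)/2 = 25/72; similarly 11/36 and 25/72.

(25/72, 11/36, 25/72)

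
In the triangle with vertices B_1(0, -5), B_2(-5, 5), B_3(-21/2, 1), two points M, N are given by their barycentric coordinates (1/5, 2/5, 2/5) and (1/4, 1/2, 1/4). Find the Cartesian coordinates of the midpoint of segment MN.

Barycentric coordinates of the midpoint are the average: (9/40, 9/20, 13/40).
Converting: (9/40)·B_1 + (9/20)·B_2 + (13/40)·B_3 = (-453/80, 29/20).

(-453/80, 29/20)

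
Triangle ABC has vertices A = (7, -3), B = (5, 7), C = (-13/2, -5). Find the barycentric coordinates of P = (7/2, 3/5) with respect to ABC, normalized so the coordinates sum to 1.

Signed area of the reference triangle: [ABC] = ½·(7·(7−(-5)) + 5·(-5−(-3)) + (-13/2)·(-3−7)) = ½·(84 − 10 + 65) = 139/2.
[PBC] = ½·((7/2)·(7−(-5)) + 5·(-5−(3/5)) + (-13/2)·(3/5−7)) = ½·(42 − 28 + 208/5) = 139/5, so the A-coordinate is (139/5)/(139/2) = 2/5.
[APC] = ½·(7·(3/5−(-5)) + (7/2)·(-5−(-3)) + (-13/2)·(-3−(3/5))) = ½·(196/5 − 7 + 117/5) = 139/5, so the B-coordinate is 2/5.
[ABP] = ½·(7·(7−(3/5)) + 5·(3/5−(-3)) + (7/2)·(-3−7)) = ½·(224/5 + 18 − 35) = 139/10, so the C-coordinate is 1/5.
Check: 2/5 + 2/5 + 1/5 = 1.

(2/5, 2/5, 1/5)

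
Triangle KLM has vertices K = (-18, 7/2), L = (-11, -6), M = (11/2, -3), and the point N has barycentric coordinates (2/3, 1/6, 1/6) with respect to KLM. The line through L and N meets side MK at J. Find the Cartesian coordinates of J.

(-133/10, 11/5)

Line LN meets MK where the L-coordinate vanishes; zeroing N's L-weight and renormalizing leaves M, K-weights 1/6 : 2/3 → (1/5, 4/5).
So J = (1/5)·M + (4/5)·K = (-133/10, 11/5).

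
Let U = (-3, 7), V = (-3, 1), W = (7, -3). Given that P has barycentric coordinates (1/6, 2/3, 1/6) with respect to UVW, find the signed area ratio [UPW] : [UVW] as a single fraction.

The signed ratio [UPW]/[UVW] equals the barycentric coordinate of P at vertex V, which is 2/3.

2/3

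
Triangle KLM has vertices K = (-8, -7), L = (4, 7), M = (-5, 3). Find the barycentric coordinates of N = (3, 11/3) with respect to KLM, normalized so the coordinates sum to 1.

(1/3, 1, -1/3)

Signed area of the reference triangle: [KLM] = ½·((-8)·(7−3) + 4·(3−(-7)) + (-5)·(-7−7)) = ½·(-32 + 40 + 70) = 39.
[NLM] = ½·(3·(7−3) + 4·(3−(11/3)) + (-5)·(11/3−7)) = ½·(12 − 8/3 + 50/3) = 13, so the K-coordinate is 13/39 = 1/3.
[KNM] = ½·((-8)·(11/3−3) + 3·(3−(-7)) + (-5)·(-7−(11/3))) = ½·(-16/3 + 30 + 160/3) = 39, so the L-coordinate is 1.
[KLN] = ½·((-8)·(7−(11/3)) + 4·(11/3−(-7)) + 3·(-7−7)) = ½·(-80/3 + 128/3 − 42) = -13, so the M-coordinate is -1/3.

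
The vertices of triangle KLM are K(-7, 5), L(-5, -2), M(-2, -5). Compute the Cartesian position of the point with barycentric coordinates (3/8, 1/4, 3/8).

N = (3/8)·K + (1/4)·L + (3/8)·M.
x-coordinate: (3/8)·(-7) + (1/4)·(-5) + (3/8)·(-2) = -37/8.
y-coordinate: (3/8)·5 + (1/4)·(-2) + (3/8)·(-5) = -1/2.

(-37/8, -1/2)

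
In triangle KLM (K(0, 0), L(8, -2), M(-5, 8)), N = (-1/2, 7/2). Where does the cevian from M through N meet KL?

(4, -1)

Barycentric coordinates of N with respect to KLM: (1/4, 1/4, 1/2).
On side KL the M-coordinate is zero; dropping N's M-weight 1/2 and renormalizing the remaining 1/4 : 1/4 gives weights 1/2, 1/2 on K, L.
J = (1/2)·(0, 0) + (1/2)·(8, -2) = (4, -1).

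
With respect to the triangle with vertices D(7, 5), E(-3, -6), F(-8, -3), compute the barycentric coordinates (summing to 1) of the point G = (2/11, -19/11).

Signed area of the reference triangle: [DEF] = ½·(7·(-6−(-3)) + (-3)·(-3−5) + (-8)·(5−(-6))) = ½·(-21 + 24 − 88) = -85/2.
[GEF] = ½·((2/11)·(-6−(-3)) + (-3)·(-3−(-19/11)) + (-8)·(-19/11−(-6))) = ½·(-6/11 + 42/11 − 376/11) = -170/11, so the D-coordinate is (-170/11)/(-85/2) = 4/11.
[DGF] = ½·(7·(-19/11−(-3)) + (2/11)·(-3−5) + (-8)·(5−(-19/11))) = ½·(98/11 − 16/11 − 592/11) = -255/11, so the E-coordinate is 6/11.
[DEG] = ½·(7·(-6−(-19/11)) + (-3)·(-19/11−5) + (2/11)·(5−(-6))) = ½·(-329/11 + 222/11 + 2) = -85/22, so the F-coordinate is 1/11.
Check: 4/11 + 6/11 + 1/11 = 1.

(4/11, 6/11, 1/11)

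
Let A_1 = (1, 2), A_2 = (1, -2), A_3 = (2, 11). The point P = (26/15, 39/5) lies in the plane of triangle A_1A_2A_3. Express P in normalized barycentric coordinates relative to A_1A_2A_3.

Signed area of the reference triangle: [A_1A_2A_3] = ½·(1·(-2−11) + 1·(11−2) + 2·(2−(-2))) = ½·(-13 + 9 + 8) = 2.
[PA_2A_3] = ½·((26/15)·(-2−11) + 1·(11−(39/5)) + 2·(39/5−(-2))) = ½·(-338/15 + 16/5 + 98/5) = 2/15, so the A_1-coordinate is (2/15)/2 = 1/15.
[A_1PA_3] = ½·(1·(39/5−11) + (26/15)·(11−2) + 2·(2−(39/5))) = ½·(-16/5 + 78/5 − 58/5) = 2/5, so the A_2-coordinate is 1/5.
[A_1A_2P] = ½·(1·(-2−(39/5)) + 1·(39/5−2) + (26/15)·(2−(-2))) = ½·(-49/5 + 29/5 + 104/15) = 22/15, so the A_3-coordinate is 11/15.

(1/15, 1/5, 11/15)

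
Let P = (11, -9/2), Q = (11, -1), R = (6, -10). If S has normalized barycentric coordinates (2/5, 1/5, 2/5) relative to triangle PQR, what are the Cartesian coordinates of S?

S = (2/5)·P + (1/5)·Q + (2/5)·R.
x-coordinate: (2/5)·11 + (1/5)·11 + (2/5)·6 = 9.
y-coordinate: (2/5)·(-9/2) + (1/5)·(-1) + (2/5)·(-10) = -6.

(9, -6)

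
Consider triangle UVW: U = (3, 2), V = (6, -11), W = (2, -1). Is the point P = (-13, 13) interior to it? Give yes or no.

Barycentric coordinates of P: (-47/11, -59/22, 175/22).
The three coordinates are negative, negative, positive; a point is interior exactly when all three are positive.

no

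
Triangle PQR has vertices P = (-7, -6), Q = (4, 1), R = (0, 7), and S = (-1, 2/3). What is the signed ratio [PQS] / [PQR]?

1/3

[PQR] = ½·((-7)·(1−7) + 4·(7−(-6)) + 0·(-6−1)) = ½·(42 + 52 + 0) = 47.
[PQS] = ½·((-7)·(1−(2/3)) + 4·(2/3−(-6)) + (-1)·(-6−1)) = ½·(-7/3 + 80/3 + 7) = 47/3, so the ratio is (47/3)/47 = 1/3.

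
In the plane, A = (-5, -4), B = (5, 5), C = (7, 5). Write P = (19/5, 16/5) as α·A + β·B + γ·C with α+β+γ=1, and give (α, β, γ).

Signed area of the reference triangle: [ABC] = ½·((-5)·(5−5) + 5·(5−(-4)) + 7·(-4−5)) = ½·(0 + 45 − 63) = -9.
[PBC] = ½·((19/5)·(5−5) + 5·(5−(16/5)) + 7·(16/5−5)) = ½·(0 + 9 − 63/5) = -9/5, so the A-coordinate is (-9/5)/(-9) = 1/5.
[APC] = ½·((-5)·(16/5−5) + (19/5)·(5−(-4)) + 7·(-4−(16/5))) = ½·(9 + 171/5 − 252/5) = -18/5, so the B-coordinate is 2/5.
[ABP] = ½·((-5)·(5−(16/5)) + 5·(16/5−(-4)) + (19/5)·(-4−5)) = ½·(-9 + 36 − 171/5) = -18/5, so the C-coordinate is 2/5.

(1/5, 2/5, 2/5)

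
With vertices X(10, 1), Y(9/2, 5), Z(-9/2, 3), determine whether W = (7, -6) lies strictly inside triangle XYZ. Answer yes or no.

no

Barycentric coordinates of W: (104/47, -215/94, 101/94).
The three coordinates are positive, negative, positive; a point is interior exactly when all three are positive.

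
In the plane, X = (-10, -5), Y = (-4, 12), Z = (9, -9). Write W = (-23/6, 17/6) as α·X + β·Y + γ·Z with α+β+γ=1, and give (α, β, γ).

(1/3, 1/2, 1/6)

Signed area of the reference triangle: [XYZ] = ½·((-10)·(12−(-9)) + (-4)·(-9−(-5)) + 9·(-5−12)) = ½·(-210 + 16 − 153) = -347/2.
[WYZ] = ½·((-23/6)·(12−(-9)) + (-4)·(-9−(17/6)) + 9·(17/6−12)) = ½·(-161/2 + 142/3 − 165/2) = -347/6, so the X-coordinate is (-347/6)/(-347/2) = 1/3.
[XWZ] = ½·((-10)·(17/6−(-9)) + (-23/6)·(-9−(-5)) + 9·(-5−(17/6))) = ½·(-355/3 + 46/3 − 141/2) = -347/4, so the Y-coordinate is 1/2.
[XYW] = ½·((-10)·(12−(17/6)) + (-4)·(17/6−(-5)) + (-23/6)·(-5−12)) = ½·(-275/3 − 94/3 + 391/6) = -347/12, so the Z-coordinate is 1/6.
Check: 1/3 + 1/2 + 1/6 = 1.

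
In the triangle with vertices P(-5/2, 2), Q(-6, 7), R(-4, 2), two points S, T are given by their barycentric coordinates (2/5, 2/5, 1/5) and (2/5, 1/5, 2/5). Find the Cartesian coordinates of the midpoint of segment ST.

(-4, 7/2)

Barycentric coordinates of the midpoint are the average: (2/5, 3/10, 3/10).
Converting: (2/5)·P + (3/10)·Q + (3/10)·R = (-4, 7/2).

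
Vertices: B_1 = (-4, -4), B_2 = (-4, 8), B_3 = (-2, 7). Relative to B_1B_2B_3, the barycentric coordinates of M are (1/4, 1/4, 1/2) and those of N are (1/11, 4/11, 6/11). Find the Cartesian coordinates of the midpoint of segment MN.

Barycentric coordinates of the midpoint are the average: (15/88, 27/88, 23/44).
Converting: (15/88)·B_1 + (27/88)·B_2 + (23/44)·B_3 = (-65/22, 239/44).

(-65/22, 239/44)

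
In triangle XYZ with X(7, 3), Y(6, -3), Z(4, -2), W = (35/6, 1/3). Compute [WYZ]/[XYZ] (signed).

[XYZ] = ½·(7·(-3−(-2)) + 6·(-2−3) + 4·(3−(-3))) = ½·(-7 − 30 + 24) = -13/2.
[WYZ] = ½·((35/6)·(-3−(-2)) + 6·(-2−(1/3)) + 4·(1/3−(-3))) = ½·(-35/6 − 14 + 40/3) = -13/4, so the ratio is (-13/4)/(-13/2) = 1/2.

1/2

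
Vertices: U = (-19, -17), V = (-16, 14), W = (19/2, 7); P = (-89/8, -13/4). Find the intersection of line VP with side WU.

(-19/2, -9)

Barycentric coordinates of P with respect to UVW: (1/2, 1/4, 1/4).
On side WU the V-coordinate is zero; dropping P's V-weight 1/4 and renormalizing the remaining 1/4 : 1/2 gives weights 1/3, 2/3 on W, U.
Q = (1/3)·(19/2, 7) + (2/3)·(-19, -17) = (-19/2, -9).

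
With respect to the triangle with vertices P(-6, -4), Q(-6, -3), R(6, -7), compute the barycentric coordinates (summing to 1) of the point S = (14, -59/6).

Signed area of the reference triangle: [PQR] = ½·((-6)·(-3−(-7)) + (-6)·(-7−(-4)) + 6·(-4−(-3))) = ½·(-24 + 18 − 6) = -6.
[SQR] = ½·(14·(-3−(-7)) + (-6)·(-7−(-59/6)) + 6·(-59/6−(-3))) = ½·(56 − 17 − 41) = -1, so the P-coordinate is (-1)/(-6) = 1/6.
[PSR] = ½·((-6)·(-59/6−(-7)) + 14·(-7−(-4)) + 6·(-4−(-59/6))) = ½·(17 − 42 + 35) = 5, so the Q-coordinate is -5/6.
[PQS] = ½·((-6)·(-3−(-59/6)) + (-6)·(-59/6−(-4)) + 14·(-4−(-3))) = ½·(-41 + 35 − 14) = -10, so the R-coordinate is 5/3.
Check: 1/6 − 5/6 + 5/3 = 1.

(1/6, -5/6, 5/3)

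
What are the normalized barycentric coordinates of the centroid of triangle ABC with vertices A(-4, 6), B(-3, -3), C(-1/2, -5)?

(1/3, 1/3, 1/3)

The centroid is the average of the vertices, so each weight is 1/3.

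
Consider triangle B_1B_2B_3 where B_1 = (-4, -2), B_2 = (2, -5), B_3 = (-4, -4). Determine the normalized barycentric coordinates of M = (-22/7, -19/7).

Signed area of the reference triangle: [B_1B_2B_3] = ½·((-4)·(-5−(-4)) + 2·(-4−(-2)) + (-4)·(-2−(-5))) = ½·(4 − 4 − 12) = -6.
[MB_2B_3] = ½·((-22/7)·(-5−(-4)) + 2·(-4−(-19/7)) + (-4)·(-19/7−(-5))) = ½·(22/7 − 18/7 − 64/7) = -30/7, so the B_1-coordinate is (-30/7)/(-6) = 5/7.
[B_1MB_3] = ½·((-4)·(-19/7−(-4)) + (-22/7)·(-4−(-2)) + (-4)·(-2−(-19/7))) = ½·(-36/7 + 44/7 − 20/7) = -6/7, so the B_2-coordinate is 1/7.
[B_1B_2M] = ½·((-4)·(-5−(-19/7)) + 2·(-19/7−(-2)) + (-22/7)·(-2−(-5))) = ½·(64/7 − 10/7 − 66/7) = -6/7, so the B_3-coordinate is 1/7.
Check: 5/7 + 1/7 + 1/7 = 1.

(5/7, 1/7, 1/7)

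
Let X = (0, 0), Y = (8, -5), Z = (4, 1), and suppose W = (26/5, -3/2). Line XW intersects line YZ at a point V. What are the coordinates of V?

(52/9, -5/3)

Barycentric coordinates of W with respect to XYZ: (1/10, 2/5, 1/2).
On side YZ the X-coordinate is zero; dropping W's X-weight 1/10 and renormalizing the remaining 2/5 : 1/2 gives weights 4/9, 5/9 on Y, Z.
V = (4/9)·(8, -5) + (5/9)·(4, 1) = (52/9, -5/3).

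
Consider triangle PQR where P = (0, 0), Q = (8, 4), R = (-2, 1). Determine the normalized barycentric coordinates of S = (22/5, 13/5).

Signed area of the reference triangle: [PQR] = ½·(0·(4−1) + 8·(1−0) + (-2)·(0−4)) = ½·(0 + 8 + 8) = 8.
[SQR] = ½·((22/5)·(4−1) + 8·(1−(13/5)) + (-2)·(13/5−4)) = ½·(66/5 − 64/5 + 14/5) = 8/5, so the P-coordinate is (8/5)/8 = 1/5.
[PSR] = ½·(0·(13/5−1) + (22/5)·(1−0) + (-2)·(0−(13/5))) = ½·(0 + 22/5 + 26/5) = 24/5, so the Q-coordinate is 3/5.
[PQS] = ½·(0·(4−(13/5)) + 8·(13/5−0) + (22/5)·(0−4)) = ½·(0 + 104/5 − 88/5) = 8/5, so the R-coordinate is 1/5.

(1/5, 3/5, 1/5)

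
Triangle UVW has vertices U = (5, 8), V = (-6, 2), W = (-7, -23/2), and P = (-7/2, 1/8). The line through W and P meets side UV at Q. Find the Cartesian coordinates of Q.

Barycentric coordinates of P with respect to UVW: (1/4, 1/2, 1/4).
On side UV the W-coordinate is zero; dropping P's W-weight 1/4 and renormalizing the remaining 1/4 : 1/2 gives weights 1/3, 2/3 on U, V.
Q = (1/3)·(5, 8) + (2/3)·(-6, 2) = (-7/3, 4).

(-7/3, 4)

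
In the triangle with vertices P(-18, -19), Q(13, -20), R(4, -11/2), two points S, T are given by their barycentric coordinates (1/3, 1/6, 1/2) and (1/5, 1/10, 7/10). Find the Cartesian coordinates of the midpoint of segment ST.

Barycentric coordinates of the midpoint are the average: (4/15, 2/15, 3/5).
Converting: (4/15)·P + (2/15)·Q + (3/5)·R = (-2/3, -331/30).

(-2/3, -331/30)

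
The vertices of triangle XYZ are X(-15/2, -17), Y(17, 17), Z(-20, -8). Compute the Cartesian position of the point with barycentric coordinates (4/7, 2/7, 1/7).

(-16/7, -6)

W = (4/7)·X + (2/7)·Y + (1/7)·Z.
x-coordinate: (4/7)·(-15/2) + (2/7)·17 + (1/7)·(-20) = -16/7.
y-coordinate: (4/7)·(-17) + (2/7)·17 + (1/7)·(-8) = -6.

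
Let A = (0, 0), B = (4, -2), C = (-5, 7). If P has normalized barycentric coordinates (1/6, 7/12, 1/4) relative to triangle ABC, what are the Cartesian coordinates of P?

(13/12, 7/12)

P = (1/6)·A + (7/12)·B + (1/4)·C.
x-coordinate: (1/6)·0 + (7/12)·4 + (1/4)·(-5) = 13/12.
y-coordinate: (1/6)·0 + (7/12)·(-2) + (1/4)·7 = 7/12.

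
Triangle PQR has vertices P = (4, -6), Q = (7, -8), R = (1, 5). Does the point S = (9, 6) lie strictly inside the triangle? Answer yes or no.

no

Barycentric coordinates of S: (-110/27, 91/27, 46/27).
The three coordinates are negative, positive, positive; a point is interior exactly when all three are positive.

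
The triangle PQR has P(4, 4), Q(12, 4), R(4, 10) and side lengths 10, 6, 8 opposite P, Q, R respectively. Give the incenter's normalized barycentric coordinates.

(5/12, 1/4, 1/3)

The incenter has barycentric coordinates proportional to the opposite side lengths: (10 : 6 : 8).
Normalizing by 10+6+8 = 24 gives (5/12, 1/4, 1/3).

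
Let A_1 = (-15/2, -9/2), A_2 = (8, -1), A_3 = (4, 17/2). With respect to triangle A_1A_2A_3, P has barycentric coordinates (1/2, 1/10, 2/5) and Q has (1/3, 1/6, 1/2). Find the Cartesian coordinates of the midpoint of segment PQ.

(-31/120, 109/60)

Barycentric coordinates of the midpoint are the average: (5/12, 2/15, 9/20).
Converting: (5/12)·A_1 + (2/15)·A_2 + (9/20)·A_3 = (-31/120, 109/60).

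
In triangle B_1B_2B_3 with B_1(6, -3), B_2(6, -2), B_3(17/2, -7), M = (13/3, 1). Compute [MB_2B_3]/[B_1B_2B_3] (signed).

[B_1B_2B_3] = ½·(6·(-2−(-7)) + 6·(-7−(-3)) + (17/2)·(-3−(-2))) = ½·(30 − 24 − 17/2) = -5/4.
[MB_2B_3] = ½·((13/3)·(-2−(-7)) + 6·(-7−1) + (17/2)·(1−(-2))) = ½·(65/3 − 48 + 51/2) = -5/12, so the ratio is (-5/12)/(-5/4) = 1/3.

1/3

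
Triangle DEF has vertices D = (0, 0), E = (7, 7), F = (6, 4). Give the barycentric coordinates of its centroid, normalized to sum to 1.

(1/3, 1/3, 1/3)

The centroid is the average of the vertices, so each weight is 1/3.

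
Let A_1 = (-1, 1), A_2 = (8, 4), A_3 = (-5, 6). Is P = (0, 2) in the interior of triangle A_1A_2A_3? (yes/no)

yes

Barycentric coordinates of P: (14/19, 3/19, 2/19).
The three coordinates are positive, positive, positive; a point is interior exactly when all three are positive.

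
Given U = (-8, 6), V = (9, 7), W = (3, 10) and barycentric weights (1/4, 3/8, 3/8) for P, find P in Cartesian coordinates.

P = (1/4)·U + (3/8)·V + (3/8)·W.
x-coordinate: (1/4)·(-8) + (3/8)·9 + (3/8)·3 = 5/2.
y-coordinate: (1/4)·6 + (3/8)·7 + (3/8)·10 = 63/8.

(5/2, 63/8)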